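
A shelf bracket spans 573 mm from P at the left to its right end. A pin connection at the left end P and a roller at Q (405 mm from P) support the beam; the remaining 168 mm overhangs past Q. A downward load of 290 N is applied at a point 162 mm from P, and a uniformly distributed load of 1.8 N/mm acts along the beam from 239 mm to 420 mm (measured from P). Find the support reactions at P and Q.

Resultant of the distributed load: 1.8 × 181 = 325.8 N at 329.5 mm from P.
Taking moments about P: Q_y·405 − 290·162 − (1.8·181)·329.5 = 0 → Q_y = 154331.1/405 = 381.064 ≈ 381.1 N.
ΣF_y = 0: P_y + 381.064 − 290 − 1.8·181 = 0 → P_y = 234.7 N.
ΣF_x = 0: no horizontal applied forces, so P_x = 0.

P_x = 0, P_y = 234.7 N, Q_y = 381.1 N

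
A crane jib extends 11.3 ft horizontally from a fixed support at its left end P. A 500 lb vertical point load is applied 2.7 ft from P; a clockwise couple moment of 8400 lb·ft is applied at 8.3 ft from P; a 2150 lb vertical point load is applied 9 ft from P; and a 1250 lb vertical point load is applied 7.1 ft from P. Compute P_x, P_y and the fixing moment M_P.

ΣF_x = 0: P_x = 0.
ΣF_y = 0: P_y − 500 − 2150 − 1250 = 0 → P_y = 3900 lb.
ΣM about P: M_P − 500·2.7 − 8400 − 2150·9 − 1250·7.1 = 0 → M_P = 37980 lb·ft.

P_x = 0, P_y = 3900 lb, M_P = 37980 lb·ft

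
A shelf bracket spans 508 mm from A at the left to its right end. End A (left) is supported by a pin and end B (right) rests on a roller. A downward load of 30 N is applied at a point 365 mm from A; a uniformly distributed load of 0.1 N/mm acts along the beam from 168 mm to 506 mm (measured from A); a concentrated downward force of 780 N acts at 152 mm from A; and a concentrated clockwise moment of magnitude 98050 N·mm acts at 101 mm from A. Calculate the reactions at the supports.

A_x = 0, A_y = 373.4 N, B_y = 470.4 N

Resultant of the distributed load: 0.1 × 338 = 33.8 N at 337 mm from A.
Moments about A: B_y·508 − 30·365 − (0.1·338)·337 − 780·152 − 98050 = 0 → B_y = 238950.6/508 = 470.375 ≈ 470.4 N.
ΣF_y = 0: A_y + 470.375 − 30 − 0.1·338 − 780 = 0 → A_y = 373.4 N.
ΣF_x = 0: no horizontal applied forces, so A_x = 0.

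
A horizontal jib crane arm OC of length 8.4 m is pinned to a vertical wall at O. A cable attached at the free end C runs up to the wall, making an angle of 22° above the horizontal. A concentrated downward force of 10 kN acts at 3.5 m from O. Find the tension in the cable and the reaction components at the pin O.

ΣM about O: T·sin22°·8.4 − 10·3.5 = 0 → T = 35/(8.4·0.374607) = 11.1228 ≈ 11.12 kN.
ΣF_x = 0: O_x − T·cos22° = 0 → O_x = 11.1228 × 0.927184 = 10.31 kN.
ΣF_y = 0: O_y + T·sin22° − 10 = 0 → O_y = 10 − 11.1228 × 0.374607 = 5.833 kN.

T = 11.12 kN, O_x = 10.31 kN, O_y = 5.833 kN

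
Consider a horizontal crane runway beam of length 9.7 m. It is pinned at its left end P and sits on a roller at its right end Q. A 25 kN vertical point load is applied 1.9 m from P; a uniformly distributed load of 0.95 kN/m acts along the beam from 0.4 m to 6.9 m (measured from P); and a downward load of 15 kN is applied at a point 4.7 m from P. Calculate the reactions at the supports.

Resultant of the distributed load: 0.95 × 6.5 = 6.175 kN at 3.65 m from P.
Taking moments about P: Q_y·9.7 − 25·1.9 − (0.95·6.5)·3.65 − 15·4.7 = 0 → Q_y = 140.53875/9.7 = 14.4885 ≈ 14.49 kN.
ΣF_y = 0: P_y + 14.4885 − 25 − 0.95·6.5 − 15 = 0 → P_y = 31.69 kN.
ΣF_x = 0: no horizontal applied forces, so P_x = 0.

P_x = 0, P_y = 31.69 kN, Q_y = 14.49 kN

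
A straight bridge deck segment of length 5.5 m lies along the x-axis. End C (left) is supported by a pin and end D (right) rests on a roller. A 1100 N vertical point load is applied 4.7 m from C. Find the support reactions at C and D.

C_x = 0, C_y = 160.0 N, D_y = 940.0 N

Moments about C: D_y·5.5 − 1100·4.7 = 0 → D_y = 5170/5.5 = 940.0 N.
ΣF_y = 0: C_y + 940 − 1100 = 0 → C_y = 160.0 N.
ΣF_x = 0: no horizontal applied forces, so C_x = 0.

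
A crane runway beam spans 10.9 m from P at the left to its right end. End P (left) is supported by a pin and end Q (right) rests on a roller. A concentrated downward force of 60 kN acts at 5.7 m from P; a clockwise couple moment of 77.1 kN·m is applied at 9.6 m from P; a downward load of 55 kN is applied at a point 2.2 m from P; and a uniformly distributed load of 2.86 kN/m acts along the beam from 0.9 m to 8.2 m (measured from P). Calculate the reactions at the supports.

Resultant of the distributed load: 2.86 × 7.3 = 20.878 kN at 4.55 m from P.
Moments about P: Q_y·10.9 − 60·5.7 − 77.1 − 55·2.2 − (2.86·7.3)·4.55 = 0 → Q_y = 635.0949/10.9 = 58.2656 ≈ 58.27 kN.
ΣF_y = 0: P_y + 58.2656 − 60 − 55 − 2.86·7.3 = 0 → P_y = 77.61 kN.
ΣF_x = 0: no horizontal applied forces, so P_x = 0.

P_x = 0, P_y = 77.61 kN, Q_y = 58.27 kN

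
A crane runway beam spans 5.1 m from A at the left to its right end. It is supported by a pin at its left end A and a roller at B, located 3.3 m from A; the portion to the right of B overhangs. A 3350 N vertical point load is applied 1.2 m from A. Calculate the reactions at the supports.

A_x = 0, A_y = 2132 N, B_y = 1218 N

ΣM about A: B_y·3.3 − 3350·1.2 = 0 → B_y = 4020/3.3 = 1218.18 ≈ 1218 N.
ΣF_y = 0: A_y + 1218.18 − 3350 = 0 → A_y = 2132 N.
ΣF_x = 0: no horizontal applied forces, so A_x = 0.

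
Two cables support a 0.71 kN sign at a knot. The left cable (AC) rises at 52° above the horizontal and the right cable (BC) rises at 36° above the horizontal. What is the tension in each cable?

T_AC = 0.5748 kN, T_BC = 0.4374 kN

ΣF_x = 0: −T_AC·cos52° + T_BC·cos36° = 0 → T_BC = 0.760999·T_AC.
ΣF_y = 0: T_AC·sin52° + T_BC·sin36° = 0.71.
Substitute: T_AC·(0.788011 + 0.760999·0.587785) = 0.71 → T_AC = 0.574752 ≈ 0.5748 kN.
Then T_BC = 0.760999 × 0.574752 = 0.4374 kN.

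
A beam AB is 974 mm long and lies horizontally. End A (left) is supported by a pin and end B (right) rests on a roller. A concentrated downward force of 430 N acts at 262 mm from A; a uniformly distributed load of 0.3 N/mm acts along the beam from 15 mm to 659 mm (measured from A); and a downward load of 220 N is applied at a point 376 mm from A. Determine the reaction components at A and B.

Resultant of the distributed load: 0.3 × 644 = 193.2 N at 337 mm from A.
Taking moments about A: B_y·974 − 430·262 − (0.3·644)·337 − 220·376 = 0 → B_y = 260488.4/974 = 267.442 ≈ 267.4 N.
ΣF_y = 0: A_y + 267.442 − 430 − 0.3·644 − 220 = 0 → A_y = 575.8 N.
ΣF_x = 0: no horizontal applied forces, so A_x = 0.

A_x = 0, A_y = 575.8 N, B_y = 267.4 N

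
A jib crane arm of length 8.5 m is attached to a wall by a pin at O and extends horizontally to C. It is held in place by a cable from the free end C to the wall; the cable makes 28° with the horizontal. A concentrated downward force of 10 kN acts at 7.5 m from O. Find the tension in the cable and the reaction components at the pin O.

ΣM about O: T·sin28°·8.5 − 10·7.5 = 0 → T = 75/(8.5·0.469472) = 18.7946 ≈ 18.79 kN.
ΣF_x = 0: O_x − T·cos28° = 0 → O_x = 18.7946 × 0.882948 = 16.59 kN.
ΣF_y = 0: O_y + T·sin28° − 10 = 0 → O_y = 10 − 18.7946 × 0.469472 = 1.176 kN.

T = 18.79 kN, O_x = 16.59 kN, O_y = 1.176 kN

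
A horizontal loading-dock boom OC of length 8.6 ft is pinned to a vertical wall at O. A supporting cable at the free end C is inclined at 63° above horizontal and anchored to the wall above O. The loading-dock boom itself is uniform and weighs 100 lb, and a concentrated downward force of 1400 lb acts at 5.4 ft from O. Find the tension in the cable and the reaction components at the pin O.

ΣM about O: T·sin63°·8.6 − 100·4.3 − 1400·5.4 = 0 → T = 7990/(8.6·0.891007) = 1042.72 ≈ 1043 lb.
ΣF_x = 0: O_x − T·cos63° = 0 → O_x = 1042.72 × 0.45399 = 473.4 lb.
ΣF_y = 0: O_y + T·sin63° − 100 − 1400 = 0 → O_y = 1500 − 1042.72 × 0.891007 = 570.9 lb.

T = 1043 lb, O_x = 473.4 lb, O_y = 570.9 lb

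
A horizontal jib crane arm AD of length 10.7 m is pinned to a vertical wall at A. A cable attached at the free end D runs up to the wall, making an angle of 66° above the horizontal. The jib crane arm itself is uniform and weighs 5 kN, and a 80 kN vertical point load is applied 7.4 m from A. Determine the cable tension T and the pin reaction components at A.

T = 63.30 kN, A_x = 25.75 kN, A_y = 27.17 kN

ΣM about A: T·sin66°·10.7 − 5·5.35 − 80·7.4 = 0 → T = 618.75/(10.7·0.913545) = 63.2997 ≈ 63.30 kN.
ΣF_x = 0: A_x − T·cos66° = 0 → A_x = 63.2997 × 0.406737 = 25.75 kN.
ΣF_y = 0: A_y + T·sin66° − 5 − 80 = 0 → A_y = 85 − 63.2997 × 0.913545 = 27.17 kN.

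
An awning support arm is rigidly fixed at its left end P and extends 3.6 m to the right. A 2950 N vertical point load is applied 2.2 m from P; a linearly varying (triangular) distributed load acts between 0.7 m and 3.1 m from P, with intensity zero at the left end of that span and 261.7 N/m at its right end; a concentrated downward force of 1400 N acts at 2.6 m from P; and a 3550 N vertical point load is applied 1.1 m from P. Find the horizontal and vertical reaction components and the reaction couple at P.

P_x = 0, P_y = 8214 N, M_P = 14760 N·m

Resultant of the triangular load: ½ × 261.7 × 2.4 = 314.04 N, acting at 2.3 m from P (one-third of the span from the peak).
ΣF_x = 0: P_x = 0.
ΣF_y = 0: P_y − 2950 − ½·261.7·2.4 − 1400 − 3550 = 0 → P_y = 8214 N.
ΣM about P: M_P − 2950·2.2 − (½·261.7·2.4)·2.3 − 1400·2.6 − 3550·1.1 = 0 → M_P = 14760 N·m.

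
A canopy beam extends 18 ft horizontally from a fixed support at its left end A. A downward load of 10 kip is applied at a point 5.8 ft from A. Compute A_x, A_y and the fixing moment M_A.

ΣF_x = 0: A_x = 0.
ΣF_y = 0: A_y − 10 = 0 → A_y = 10.00 kip.
ΣM about A: M_A − 10·5.8 = 0 → M_A = 58.00 kip·ft.

A_x = 0, A_y = 10.00 kip, M_A = 58.00 kip·ft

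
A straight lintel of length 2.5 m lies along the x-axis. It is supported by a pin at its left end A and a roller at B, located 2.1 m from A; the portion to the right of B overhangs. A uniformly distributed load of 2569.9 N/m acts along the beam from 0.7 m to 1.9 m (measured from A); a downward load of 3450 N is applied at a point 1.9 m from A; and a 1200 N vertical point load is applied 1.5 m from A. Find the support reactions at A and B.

A_x = 0, A_y = 1846 N, B_y = 5888 N

Resultant of the distributed load: 2569.9 × 1.2 = 3083.88 N at 1.3 m from A.
Taking moments about A: B_y·2.1 − (2569.9·1.2)·1.3 − 3450·1.9 − 1200·1.5 = 0 → B_y = 12364.044/2.1 = 5887.64 ≈ 5888 N.
ΣF_y = 0: A_y + 5887.64 − 2569.9·1.2 − 3450 − 1200 = 0 → A_y = 1846 N.
ΣF_x = 0: no horizontal applied forces, so A_x = 0.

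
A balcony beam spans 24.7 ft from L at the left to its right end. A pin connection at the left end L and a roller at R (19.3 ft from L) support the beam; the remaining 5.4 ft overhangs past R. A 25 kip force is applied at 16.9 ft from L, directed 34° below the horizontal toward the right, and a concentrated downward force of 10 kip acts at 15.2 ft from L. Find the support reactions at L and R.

L_x = -20.73 kip, L_y = 3.863 kip, R_y = 20.12 kip

Moments about L: R_y·19.3 − 25·sin34°·16.9 − 10·15.2 = 0 → R_y = 388.259/19.3 = 20.117 ≈ 20.12 kip.
ΣF_y = 0: L_y + 20.117 − 25·sin34° − 10 = 0 → L_y = 3.863 kip.
ΣF_x = 0: L_x + 25·cos34° = 0 → L_x = -20.73 kip.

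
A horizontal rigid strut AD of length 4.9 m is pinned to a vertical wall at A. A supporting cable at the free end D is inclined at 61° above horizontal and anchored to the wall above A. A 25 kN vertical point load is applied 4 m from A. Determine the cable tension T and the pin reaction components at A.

T = 23.33 kN, A_x = 11.31 kN, A_y = 4.592 kN

ΣM about A: T·sin61°·4.9 − 25·4 = 0 → T = 100/(4.9·0.87462) = 23.3337 ≈ 23.33 kN.
ΣF_x = 0: A_x − T·cos61° = 0 → A_x = 23.3337 × 0.48481 = 11.31 kN.
ΣF_y = 0: A_y + T·sin61° − 25 = 0 → A_y = 25 − 23.3337 × 0.87462 = 4.592 kN.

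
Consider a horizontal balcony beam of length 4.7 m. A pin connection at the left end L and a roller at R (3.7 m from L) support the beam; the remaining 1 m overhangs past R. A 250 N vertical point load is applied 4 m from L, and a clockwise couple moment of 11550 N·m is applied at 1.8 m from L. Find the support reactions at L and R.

L_x = 0, L_y = -3142 N, R_y = 3392 N

Taking moments about L: R_y·3.7 − 250·4 − 11550 = 0 → R_y = 12550/3.7 = 3391.89 ≈ 3392 N.
ΣF_y = 0: L_y + 3391.89 − 250 = 0 → L_y = -3142 N.
ΣF_x = 0: no horizontal applied forces, so L_x = 0.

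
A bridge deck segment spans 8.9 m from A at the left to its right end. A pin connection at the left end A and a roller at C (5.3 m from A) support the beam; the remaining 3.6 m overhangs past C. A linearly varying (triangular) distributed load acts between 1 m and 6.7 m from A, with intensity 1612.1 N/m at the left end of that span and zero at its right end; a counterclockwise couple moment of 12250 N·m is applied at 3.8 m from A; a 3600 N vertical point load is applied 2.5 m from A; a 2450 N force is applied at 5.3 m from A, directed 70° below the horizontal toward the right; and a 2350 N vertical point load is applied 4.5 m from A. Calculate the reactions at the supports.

A_x = -837.9 N, A_y = 6648 N, C_y = 6198 N

Resultant of the triangular load: ½ × 1612.1 × 5.7 = 4594.485 N, acting at 2.9 m from A (one-third of the span from the peak).
Moments about A: C_y·5.3 − (½·1612.1·5.7)·2.9 + 12250 − 3600·2.5 − 2450·sin70°·5.3 − 2350·4.5 = 0 → C_y = 32850.9/5.3 = 6198.28 ≈ 6198 N.
ΣF_y = 0: A_y + 6198.28 − ½·1612.1·5.7 − 3600 − 2450·sin70° − 2350 = 0 → A_y = 6648 N.
ΣF_x = 0: A_x + 2450·cos70° = 0 → A_x = -837.9 N.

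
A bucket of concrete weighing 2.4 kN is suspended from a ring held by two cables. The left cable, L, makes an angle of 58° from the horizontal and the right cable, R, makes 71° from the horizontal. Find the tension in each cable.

ΣF_x = 0: −T_L·cos58° + T_R·cos71° = 0 → T_R = 1.62768·T_L.
ΣF_y = 0: T_L·sin58° + T_R·sin71° = 2.4.
Substitute: T_L·(0.848048 + 1.62768·0.945519) = 2.4 → T_L = 1.00542 ≈ 1.005 kN.
Then T_R = 1.62768 × 1.00542 = 1.637 kN.

T_L = 1.005 kN, T_R = 1.637 kN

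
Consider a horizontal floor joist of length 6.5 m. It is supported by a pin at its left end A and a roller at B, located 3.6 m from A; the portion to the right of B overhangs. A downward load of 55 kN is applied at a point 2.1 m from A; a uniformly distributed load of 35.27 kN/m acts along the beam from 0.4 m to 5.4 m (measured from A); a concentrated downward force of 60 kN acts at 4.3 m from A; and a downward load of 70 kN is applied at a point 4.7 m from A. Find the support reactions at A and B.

A_x = 0, A_y = 24.15 kN, B_y = 337.2 kN

Resultant of the distributed load: 35.27 × 5 = 176.35 kN at 2.9 m from A.
Taking moments about A: B_y·3.6 − 55·2.1 − (35.27·5)·2.9 − 60·4.3 − 70·4.7 = 0 → B_y = 1213.915/3.6 = 337.199 ≈ 337.2 kN.
ΣF_y = 0: A_y + 337.199 − 55 − 35.27·5 − 60 − 70 = 0 → A_y = 24.15 kN.
ΣF_x = 0: no horizontal applied forces, so A_x = 0.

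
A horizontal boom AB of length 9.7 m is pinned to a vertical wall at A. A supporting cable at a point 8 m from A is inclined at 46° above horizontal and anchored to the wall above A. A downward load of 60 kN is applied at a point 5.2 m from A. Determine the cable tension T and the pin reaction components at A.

T = 54.22 kN, A_x = 37.66 kN, A_y = 21.00 kN

ΣM about A: T·sin46°·8 − 60·5.2 = 0 → T = 312/(8·0.71934) = 54.2164 ≈ 54.22 kN.
ΣF_x = 0: A_x − T·cos46° = 0 → A_x = 54.2164 × 0.694658 = 37.66 kN.
ΣF_y = 0: A_y + T·sin46° − 60 = 0 → A_y = 60 − 54.2164 × 0.71934 = 21.00 kN.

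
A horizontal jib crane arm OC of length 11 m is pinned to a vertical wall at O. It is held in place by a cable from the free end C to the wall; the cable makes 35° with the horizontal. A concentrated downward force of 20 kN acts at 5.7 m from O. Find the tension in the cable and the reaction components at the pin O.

ΣM about O: T·sin35°·11 − 20·5.7 = 0 → T = 114/(11·0.573576) = 18.0685 ≈ 18.07 kN.
ΣF_x = 0: O_x − T·cos35° = 0 → O_x = 18.0685 × 0.819152 = 14.80 kN.
ΣF_y = 0: O_y + T·sin35° − 20 = 0 → O_y = 20 − 18.0685 × 0.573576 = 9.636 kN.

T = 18.07 kN, O_x = 14.80 kN, O_y = 9.636 kN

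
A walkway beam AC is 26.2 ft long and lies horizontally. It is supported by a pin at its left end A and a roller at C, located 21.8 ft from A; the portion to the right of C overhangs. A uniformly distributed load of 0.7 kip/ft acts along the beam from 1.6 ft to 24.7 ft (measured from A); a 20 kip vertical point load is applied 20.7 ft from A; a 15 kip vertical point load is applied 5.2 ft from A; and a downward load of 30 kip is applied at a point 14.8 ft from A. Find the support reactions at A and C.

A_x = 0, A_y = 28.48 kip, C_y = 52.69 kip

Resultant of the distributed load: 0.7 × 23.1 = 16.17 kip at 13.15 ft from A.
Taking moments about A: C_y·21.8 − (0.7·23.1)·13.15 − 20·20.7 − 15·5.2 − 30·14.8 = 0 → C_y = 1148.6355/21.8 = 52.6897 ≈ 52.69 kip.
ΣF_y = 0: A_y + 52.6897 − 0.7·23.1 − 20 − 15 − 30 = 0 → A_y = 28.48 kip.
ΣF_x = 0: no horizontal applied forces, so A_x = 0.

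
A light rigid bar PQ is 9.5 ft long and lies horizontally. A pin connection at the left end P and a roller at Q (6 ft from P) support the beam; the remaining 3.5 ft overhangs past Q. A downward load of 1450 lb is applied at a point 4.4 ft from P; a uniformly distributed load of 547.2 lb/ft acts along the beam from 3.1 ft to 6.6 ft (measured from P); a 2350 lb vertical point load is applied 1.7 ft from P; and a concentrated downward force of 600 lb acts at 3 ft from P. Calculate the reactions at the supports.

P_x = 0, P_y = 2738 lb, Q_y = 3577 lb

Resultant of the distributed load: 547.2 × 3.5 = 1915.2 lb at 4.85 ft from P.
Moments about P: Q_y·6 − 1450·4.4 − (547.2·3.5)·4.85 − 2350·1.7 − 600·3 = 0 → Q_y = 21463.72/6 = 3577.29 ≈ 3577 lb.
ΣF_y = 0: P_y + 3577.29 − 1450 − 547.2·3.5 − 2350 − 600 = 0 → P_y = 2738 lb.
ΣF_x = 0: no horizontal applied forces, so P_x = 0.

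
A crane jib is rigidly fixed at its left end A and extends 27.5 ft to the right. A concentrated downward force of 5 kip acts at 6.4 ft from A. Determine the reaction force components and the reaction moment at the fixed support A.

A_x = 0, A_y = 5.000 kip, M_A = 32.00 kip·ft

ΣF_x = 0: A_x = 0.
ΣF_y = 0: A_y − 5 = 0 → A_y = 5.000 kip.
ΣM about A: M_A − 5·6.4 = 0 → M_A = 32.00 kip·ft.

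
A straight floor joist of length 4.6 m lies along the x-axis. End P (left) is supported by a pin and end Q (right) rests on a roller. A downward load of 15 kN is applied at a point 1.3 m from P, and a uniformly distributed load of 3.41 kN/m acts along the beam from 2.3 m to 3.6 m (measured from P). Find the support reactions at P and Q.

Resultant of the distributed load: 3.41 × 1.3 = 4.433 kN at 2.95 m from P.
Moments about P: Q_y·4.6 − 15·1.3 − (3.41·1.3)·2.95 = 0 → Q_y = 32.57735/4.6 = 7.08203 ≈ 7.082 kN.
ΣF_y = 0: P_y + 7.08203 − 15 − 3.41·1.3 = 0 → P_y = 12.35 kN.
ΣF_x = 0: no horizontal applied forces, so P_x = 0.

P_x = 0, P_y = 12.35 kN, Q_y = 7.082 kN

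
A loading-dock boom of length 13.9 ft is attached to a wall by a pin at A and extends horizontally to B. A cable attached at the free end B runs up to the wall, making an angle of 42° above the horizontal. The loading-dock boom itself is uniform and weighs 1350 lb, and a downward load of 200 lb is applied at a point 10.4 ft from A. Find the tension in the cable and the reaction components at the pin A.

T = 1232 lb, A_x = 915.9 lb, A_y = 725.4 lb

ΣM about A: T·sin42°·13.9 − 1350·6.95 − 200·10.4 = 0 → T = 11462.5/(13.9·0.669131) = 1232.4 ≈ 1232 lb.
ΣF_x = 0: A_x − T·cos42° = 0 → A_x = 1232.4 × 0.743145 = 915.9 lb.
ΣF_y = 0: A_y + T·sin42° − 1350 − 200 = 0 → A_y = 1550 − 1232.4 × 0.669131 = 725.4 lb.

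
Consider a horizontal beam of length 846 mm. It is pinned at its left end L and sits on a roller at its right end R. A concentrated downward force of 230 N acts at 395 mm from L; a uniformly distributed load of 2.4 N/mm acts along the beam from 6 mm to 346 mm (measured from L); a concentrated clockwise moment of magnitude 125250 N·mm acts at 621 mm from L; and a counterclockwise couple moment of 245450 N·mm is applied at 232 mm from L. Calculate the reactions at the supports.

L_x = 0, L_y = 910.9 N, R_y = 135.1 N

Resultant of the distributed load: 2.4 × 340 = 816 N at 176 mm from L.
Taking moments about L: R_y·846 − 230·395 − (2.4·340)·176 − 125250 + 245450 = 0 → R_y = 114266/846 = 135.066 ≈ 135.1 N.
ΣF_y = 0: L_y + 135.066 − 230 − 2.4·340 = 0 → L_y = 910.9 N.
ΣF_x = 0: no horizontal applied forces, so L_x = 0.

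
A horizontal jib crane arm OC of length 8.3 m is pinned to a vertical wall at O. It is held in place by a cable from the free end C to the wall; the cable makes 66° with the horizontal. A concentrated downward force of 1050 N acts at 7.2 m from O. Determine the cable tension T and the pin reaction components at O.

T = 997.0 N, O_x = 405.5 N, O_y = 139.2 N

ΣM about O: T·sin66°·8.3 − 1050·7.2 = 0 → T = 7560/(8.3·0.913545) = 997.043 ≈ 997.0 N.
ΣF_x = 0: O_x − T·cos66° = 0 → O_x = 997.043 × 0.406737 = 405.5 N.
ΣF_y = 0: O_y + T·sin66° − 1050 = 0 → O_y = 1050 − 997.043 × 0.913545 = 139.2 N.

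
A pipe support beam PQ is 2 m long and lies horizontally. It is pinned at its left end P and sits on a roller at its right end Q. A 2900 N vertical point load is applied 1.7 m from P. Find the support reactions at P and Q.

Moments about P: Q_y·2 − 2900·1.7 = 0 → Q_y = 4930/2 = 2465 N.
ΣF_y = 0: P_y + 2465 − 2900 = 0 → P_y = 435.0 N.
ΣF_x = 0: no horizontal applied forces, so P_x = 0.

P_x = 0, P_y = 435.0 N, Q_y = 2465 N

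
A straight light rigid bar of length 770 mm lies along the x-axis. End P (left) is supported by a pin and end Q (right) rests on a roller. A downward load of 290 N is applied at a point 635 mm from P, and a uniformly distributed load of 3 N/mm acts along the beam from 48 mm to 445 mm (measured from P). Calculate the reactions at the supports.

P_x = 0, P_y = 860.6 N, Q_y = 620.4 N

Resultant of the distributed load: 3 × 397 = 1191 N at 246.5 mm from P.
ΣM about P: Q_y·770 − 290·635 − (3·397)·246.5 = 0 → Q_y = 477731.5/770 = 620.431 ≈ 620.4 N.
ΣF_y = 0: P_y + 620.431 − 290 − 3·397 = 0 → P_y = 860.6 N.
ΣF_x = 0: no horizontal applied forces, so P_x = 0.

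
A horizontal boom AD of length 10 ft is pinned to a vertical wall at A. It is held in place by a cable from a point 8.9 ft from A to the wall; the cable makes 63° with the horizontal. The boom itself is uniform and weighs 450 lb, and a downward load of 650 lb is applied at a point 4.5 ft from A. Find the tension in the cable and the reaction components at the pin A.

ΣM about A: T·sin63°·8.9 − 450·5 − 650·4.5 = 0 → T = 5175/(8.9·0.891007) = 652.588 ≈ 652.6 lb.
ΣF_x = 0: A_x − T·cos63° = 0 → A_x = 652.588 × 0.45399 = 296.3 lb.
ΣF_y = 0: A_y + T·sin63° − 450 − 650 = 0 → A_y = 1100 − 652.588 × 0.891007 = 518.5 lb.

T = 652.6 lb, A_x = 296.3 lb, A_y = 518.5 lb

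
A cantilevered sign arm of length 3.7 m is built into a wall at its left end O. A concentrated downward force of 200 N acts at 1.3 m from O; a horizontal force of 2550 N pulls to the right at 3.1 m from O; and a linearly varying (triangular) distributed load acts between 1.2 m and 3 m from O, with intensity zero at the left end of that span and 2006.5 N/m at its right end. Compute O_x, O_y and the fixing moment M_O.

Resultant of the triangular load: ½ × 2006.5 × 1.8 = 1805.85 N, acting at 2.4 m from O (one-third of the span from the peak).
ΣF_x = 0: O_x + 2550 = 0 → O_x = -2550 N.
ΣF_y = 0: O_y − 200 − ½·2006.5·1.8 = 0 → O_y = 2006 N.
ΣM about O: M_O − 200·1.3 − (½·2006.5·1.8)·2.4 = 0 → M_O = 4594 N·m.

O_x = -2550 N, O_y = 2006 N, M_O = 4594 N·m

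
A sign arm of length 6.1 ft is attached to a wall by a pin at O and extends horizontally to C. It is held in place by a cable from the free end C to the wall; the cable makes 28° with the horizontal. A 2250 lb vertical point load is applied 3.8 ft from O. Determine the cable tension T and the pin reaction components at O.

T = 2986 lb, O_x = 2636 lb, O_y = 848.4 lb

ΣM about O: T·sin28°·6.1 − 2250·3.8 = 0 → T = 8550/(6.1·0.469472) = 2985.57 ≈ 2986 lb.
ΣF_x = 0: O_x − T·cos28° = 0 → O_x = 2985.57 × 0.882948 = 2636 lb.
ΣF_y = 0: O_y + T·sin28° − 2250 = 0 → O_y = 2250 − 2985.57 × 0.469472 = 848.4 lb.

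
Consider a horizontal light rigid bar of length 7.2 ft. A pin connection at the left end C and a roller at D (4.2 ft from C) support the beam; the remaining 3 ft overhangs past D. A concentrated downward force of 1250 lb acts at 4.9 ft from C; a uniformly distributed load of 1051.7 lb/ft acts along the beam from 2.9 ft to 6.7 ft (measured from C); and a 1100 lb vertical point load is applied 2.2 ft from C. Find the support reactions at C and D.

C_x = 0, C_y = -255.4 lb, D_y = 6602 lb

Resultant of the distributed load: 1051.7 × 3.8 = 3996.46 lb at 4.8 ft from C.
Moments about C: D_y·4.2 − 1250·4.9 − (1051.7·3.8)·4.8 − 1100·2.2 = 0 → D_y = 27728.008/4.2 = 6601.91 ≈ 6602 lb.
ΣF_y = 0: C_y + 6601.91 − 1250 − 1051.7·3.8 − 1100 = 0 → C_y = -255.4 lb.
ΣF_x = 0: no horizontal applied forces, so C_x = 0.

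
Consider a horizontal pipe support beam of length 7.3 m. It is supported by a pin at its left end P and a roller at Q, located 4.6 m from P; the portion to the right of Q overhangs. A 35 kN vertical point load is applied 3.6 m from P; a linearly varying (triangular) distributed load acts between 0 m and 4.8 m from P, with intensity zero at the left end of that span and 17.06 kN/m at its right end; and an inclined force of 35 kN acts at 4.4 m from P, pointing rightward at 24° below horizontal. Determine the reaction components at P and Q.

Resultant of the triangular load: ½ × 17.06 × 4.8 = 40.944 kN, acting at 3.2 m from P (one-third of the span from the peak).
Taking moments about P: Q_y·4.6 − 35·3.6 − (½·17.06·4.8)·3.2 − 35·sin24°·4.4 = 0 → Q_y = 319.658/4.6 = 69.4909 ≈ 69.49 kN.
ΣF_y = 0: P_y + 69.4909 − 35 − ½·17.06·4.8 − 35·sin24° = 0 → P_y = 20.69 kN.
ΣF_x = 0: P_x + 35·cos24° = 0 → P_x = -31.97 kN.

P_x = -31.97 kN, P_y = 20.69 kN, Q_y = 69.49 kN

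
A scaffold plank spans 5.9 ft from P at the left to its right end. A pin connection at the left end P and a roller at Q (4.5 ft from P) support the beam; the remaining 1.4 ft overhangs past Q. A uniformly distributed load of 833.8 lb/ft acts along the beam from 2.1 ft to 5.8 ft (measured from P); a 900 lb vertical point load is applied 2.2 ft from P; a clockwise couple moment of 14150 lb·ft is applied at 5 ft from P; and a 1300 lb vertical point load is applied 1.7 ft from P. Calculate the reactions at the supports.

Resultant of the distributed load: 833.8 × 3.7 = 3085.06 lb at 3.95 ft from P.
ΣM about P: Q_y·4.5 − (833.8·3.7)·3.95 − 900·2.2 − 14150 − 1300·1.7 = 0 → Q_y = 30525.987/4.5 = 6783.55 ≈ 6784 lb.
ΣF_y = 0: P_y + 6783.55 − 833.8·3.7 − 900 − 1300 = 0 → P_y = -1498 lb.
ΣF_x = 0: no horizontal applied forces, so P_x = 0.

P_x = 0, P_y = -1498 lb, Q_y = 6784 lb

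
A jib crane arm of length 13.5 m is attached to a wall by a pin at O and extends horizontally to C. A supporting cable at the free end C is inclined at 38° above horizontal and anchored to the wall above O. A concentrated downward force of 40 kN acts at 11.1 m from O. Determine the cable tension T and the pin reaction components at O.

T = 53.42 kN, O_x = 42.10 kN, O_y = 7.111 kN

ΣM about O: T·sin38°·13.5 − 40·11.1 = 0 → T = 444/(13.5·0.615661) = 53.4205 ≈ 53.42 kN.
ΣF_x = 0: O_x − T·cos38° = 0 → O_x = 53.4205 × 0.788011 = 42.10 kN.
ΣF_y = 0: O_y + T·sin38° − 40 = 0 → O_y = 40 − 53.4205 × 0.615661 = 7.111 kN.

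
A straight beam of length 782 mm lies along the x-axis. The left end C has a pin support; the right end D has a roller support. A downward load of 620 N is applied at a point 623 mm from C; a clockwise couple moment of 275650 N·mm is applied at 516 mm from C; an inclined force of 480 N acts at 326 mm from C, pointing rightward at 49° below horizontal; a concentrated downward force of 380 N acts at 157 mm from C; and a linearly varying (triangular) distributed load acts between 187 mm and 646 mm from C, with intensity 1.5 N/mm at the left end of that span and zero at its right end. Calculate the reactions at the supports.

C_x = -314.9 N, C_y = 483.1 N, D_y = 1223 N

Resultant of the triangular load: ½ × 1.5 × 459 = 344.25 N, acting at 340 mm from C (one-third of the span from the peak).
Moments about C: D_y·782 − 620·623 − 275650 − 480·sin49°·326 − 380·157 − (½·1.5·459)·340 = 0 → D_y = 956712/782 = 1223.42 ≈ 1223 N.
ΣF_y = 0: C_y + 1223.42 − 620 − 480·sin49° − 380 − ½·1.5·459 = 0 → C_y = 483.1 N.
ΣF_x = 0: C_x + 480·cos49° = 0 → C_x = -314.9 N.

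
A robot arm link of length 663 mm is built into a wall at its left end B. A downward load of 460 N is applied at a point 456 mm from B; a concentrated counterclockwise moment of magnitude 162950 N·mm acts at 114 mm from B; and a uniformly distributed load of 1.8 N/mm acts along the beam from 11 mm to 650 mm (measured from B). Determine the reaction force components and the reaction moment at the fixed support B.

Resultant of the distributed load: 1.8 × 639 = 1150.2 N at 330.5 mm from B.
ΣF_x = 0: B_x = 0.
ΣF_y = 0: B_y − 460 − 1.8·639 = 0 → B_y = 1610 N.
ΣM about B: M_B − 460·456 + 162950 − (1.8·639)·330.5 = 0 → M_B = 427000 N·mm.

B_x = 0, B_y = 1610 N, M_B = 427000 N·mm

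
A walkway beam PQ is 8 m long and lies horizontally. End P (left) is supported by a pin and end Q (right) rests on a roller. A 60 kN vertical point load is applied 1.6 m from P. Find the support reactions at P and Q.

Moments about P: Q_y·8 − 60·1.6 = 0 → Q_y = 96/8 = 12.00 kN.
ΣF_y = 0: P_y + 12 − 60 = 0 → P_y = 48.00 kN.
ΣF_x = 0: no horizontal applied forces, so P_x = 0.

P_x = 0, P_y = 48.00 kN, Q_y = 12.00 kN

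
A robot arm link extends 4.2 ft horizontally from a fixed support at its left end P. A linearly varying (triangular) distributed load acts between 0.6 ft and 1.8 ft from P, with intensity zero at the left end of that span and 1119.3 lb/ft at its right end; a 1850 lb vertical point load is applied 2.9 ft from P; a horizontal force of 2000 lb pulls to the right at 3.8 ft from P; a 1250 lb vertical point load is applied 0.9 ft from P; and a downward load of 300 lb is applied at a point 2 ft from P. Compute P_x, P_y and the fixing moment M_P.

Resultant of the triangular load: ½ × 1119.3 × 1.2 = 671.58 lb, acting at 1.4 ft from P (one-third of the span from the peak).
ΣF_x = 0: P_x + 2000 = 0 → P_x = -2000 lb.
ΣF_y = 0: P_y − ½·1119.3·1.2 − 1850 − 1250 − 300 = 0 → P_y = 4072 lb.
ΣM about P: M_P − (½·1119.3·1.2)·1.4 − 1850·2.9 − 1250·0.9 − 300·2 = 0 → M_P = 8030 lb·ft.

P_x = -2000 lb, P_y = 4072 lb, M_P = 8030 lb·ft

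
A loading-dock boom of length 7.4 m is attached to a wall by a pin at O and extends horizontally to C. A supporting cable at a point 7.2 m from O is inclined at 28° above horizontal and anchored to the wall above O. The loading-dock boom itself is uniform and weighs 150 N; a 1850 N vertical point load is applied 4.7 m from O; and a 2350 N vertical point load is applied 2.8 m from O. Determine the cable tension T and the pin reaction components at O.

ΣM about O: T·sin28°·7.2 − 150·3.7 − 1850·4.7 − 2350·2.8 = 0 → T = 15830/(7.2·0.469472) = 4683.16 ≈ 4683 N.
ΣF_x = 0: O_x − T·cos28° = 0 → O_x = 4683.16 × 0.882948 = 4135 N.
ΣF_y = 0: O_y + T·sin28° − 150 − 1850 − 2350 = 0 → O_y = 4350 − 4683.16 × 0.469472 = 2151 N.

T = 4683 N, O_x = 4135 N, O_y = 2151 N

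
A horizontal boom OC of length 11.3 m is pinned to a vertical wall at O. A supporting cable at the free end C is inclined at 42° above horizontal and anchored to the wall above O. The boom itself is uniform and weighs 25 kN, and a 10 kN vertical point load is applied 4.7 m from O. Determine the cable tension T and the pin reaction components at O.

ΣM about O: T·sin42°·11.3 − 25·5.65 − 10·4.7 = 0 → T = 188.25/(11.3·0.669131) = 24.8969 ≈ 24.90 kN.
ΣF_x = 0: O_x − T·cos42° = 0 → O_x = 24.8969 × 0.743145 = 18.50 kN.
ΣF_y = 0: O_y + T·sin42° − 25 − 10 = 0 → O_y = 35 − 24.8969 × 0.669131 = 18.34 kN.

T = 24.90 kN, O_x = 18.50 kN, O_y = 18.34 kN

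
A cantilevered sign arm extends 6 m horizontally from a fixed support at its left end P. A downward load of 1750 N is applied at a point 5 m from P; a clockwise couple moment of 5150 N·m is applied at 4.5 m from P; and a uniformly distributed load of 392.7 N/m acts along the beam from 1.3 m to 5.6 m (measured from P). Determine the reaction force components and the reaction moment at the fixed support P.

P_x = 0, P_y = 3439 N, M_P = 19730 N·m

Resultant of the distributed load: 392.7 × 4.3 = 1688.61 N at 3.45 m from P.
ΣF_x = 0: P_x = 0.
ΣF_y = 0: P_y − 1750 − 392.7·4.3 = 0 → P_y = 3439 N.
ΣM about P: M_P − 1750·5 − 5150 − (392.7·4.3)·3.45 = 0 → M_P = 19730 N·m.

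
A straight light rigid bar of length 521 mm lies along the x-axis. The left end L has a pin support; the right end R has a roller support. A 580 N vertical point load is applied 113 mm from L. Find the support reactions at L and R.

Taking moments about L: R_y·521 − 580·113 = 0 → R_y = 65540/521 = 125.797 ≈ 125.8 N.
ΣF_y = 0: L_y + 125.797 − 580 = 0 → L_y = 454.2 N.
ΣF_x = 0: no horizontal applied forces, so L_x = 0.

L_x = 0, L_y = 454.2 N, R_y = 125.8 N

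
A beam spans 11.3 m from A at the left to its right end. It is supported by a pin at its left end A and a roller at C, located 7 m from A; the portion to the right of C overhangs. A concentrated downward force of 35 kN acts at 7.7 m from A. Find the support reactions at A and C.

Taking moments about A: C_y·7 − 35·7.7 = 0 → C_y = 269.5/7 = 38.50 kN.
ΣF_y = 0: A_y + 38.5 − 35 = 0 → A_y = -3.500 kN.
ΣF_x = 0: no horizontal applied forces, so A_x = 0.

A_x = 0, A_y = -3.500 kN, C_y = 38.50 kN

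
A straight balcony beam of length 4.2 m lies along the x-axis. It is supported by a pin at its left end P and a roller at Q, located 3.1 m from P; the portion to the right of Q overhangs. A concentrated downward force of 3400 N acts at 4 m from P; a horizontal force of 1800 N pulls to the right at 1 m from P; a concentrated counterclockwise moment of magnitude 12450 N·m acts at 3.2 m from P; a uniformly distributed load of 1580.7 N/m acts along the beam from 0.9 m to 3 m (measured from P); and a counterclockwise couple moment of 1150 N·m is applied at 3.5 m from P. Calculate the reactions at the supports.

Resultant of the distributed load: 1580.7 × 2.1 = 3319.47 N at 1.95 m from P.
Taking moments about P: Q_y·3.1 − 3400·4 + 12450 − (1580.7·2.1)·1.95 + 1150 = 0 → Q_y = 6472.9665/3.1 = 2088.05 ≈ 2088 N.
ΣF_y = 0: P_y + 2088.05 − 3400 − 1580.7·2.1 = 0 → P_y = 4631 N.
ΣF_x = 0: P_x + 1800 = 0 → P_x = -1800 N.

P_x = -1800 N, P_y = 4631 N, Q_y = 2088 N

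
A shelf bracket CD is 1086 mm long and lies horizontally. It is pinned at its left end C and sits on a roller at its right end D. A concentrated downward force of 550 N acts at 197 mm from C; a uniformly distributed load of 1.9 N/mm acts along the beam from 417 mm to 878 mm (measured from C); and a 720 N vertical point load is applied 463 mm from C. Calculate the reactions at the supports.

C_x = 0, C_y = 1217 N, D_y = 929.0 N

Resultant of the distributed load: 1.9 × 461 = 875.9 N at 647.5 mm from C.
Taking moments about C: D_y·1086 − 550·197 − (1.9·461)·647.5 − 720·463 = 0 → D_y = 1008855.25/1086 = 928.964 ≈ 929.0 N.
ΣF_y = 0: C_y + 928.964 − 550 − 1.9·461 − 720 = 0 → C_y = 1217 N.
ΣF_x = 0: no horizontal applied forces, so C_x = 0.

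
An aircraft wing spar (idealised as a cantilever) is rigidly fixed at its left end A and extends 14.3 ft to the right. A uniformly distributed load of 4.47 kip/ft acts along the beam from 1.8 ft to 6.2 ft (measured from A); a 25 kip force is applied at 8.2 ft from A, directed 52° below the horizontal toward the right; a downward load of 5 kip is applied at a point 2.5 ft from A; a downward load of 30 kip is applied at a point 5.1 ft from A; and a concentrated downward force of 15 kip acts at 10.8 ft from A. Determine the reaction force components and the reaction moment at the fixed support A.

Resultant of the distributed load: 4.47 × 4.4 = 19.668 kip at 4 ft from A.
ΣF_x = 0: A_x + 25·cos52° = 0 → A_x = -15.39 kip.
ΣF_y = 0: A_y − 4.47·4.4 − 25·sin52° − 5 − 30 − 15 = 0 → A_y = 89.37 kip.
ΣM about A: M_A − (4.47·4.4)·4 − 25·sin52°·8.2 − 5·2.5 − 30·5.1 − 15·10.8 = 0 → M_A = 567.7 kip·ft.

A_x = -15.39 kip, A_y = 89.37 kip, M_A = 567.7 kip·ft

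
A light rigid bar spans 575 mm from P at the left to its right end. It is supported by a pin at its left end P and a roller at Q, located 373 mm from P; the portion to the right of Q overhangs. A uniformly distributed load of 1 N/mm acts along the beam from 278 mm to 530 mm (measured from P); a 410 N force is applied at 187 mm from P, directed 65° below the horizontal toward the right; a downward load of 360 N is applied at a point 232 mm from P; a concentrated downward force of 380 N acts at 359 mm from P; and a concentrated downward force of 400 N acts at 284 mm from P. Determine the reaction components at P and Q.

P_x = -173.3 N, P_y = 410.1 N, Q_y = 1353 N

Resultant of the distributed load: 1 × 252 = 252 N at 404 mm from P.
ΣM about P: Q_y·373 − (1·252)·404 − 410·sin65°·187 − 360·232 − 380·359 − 400·284 = 0 → Q_y = 504835/373 = 1353.45 ≈ 1353 N.
ΣF_y = 0: P_y + 1353.45 − 1·252 − 410·sin65° − 360 − 380 − 400 = 0 → P_y = 410.1 N.
ΣF_x = 0: P_x + 410·cos65° = 0 → P_x = -173.3 N.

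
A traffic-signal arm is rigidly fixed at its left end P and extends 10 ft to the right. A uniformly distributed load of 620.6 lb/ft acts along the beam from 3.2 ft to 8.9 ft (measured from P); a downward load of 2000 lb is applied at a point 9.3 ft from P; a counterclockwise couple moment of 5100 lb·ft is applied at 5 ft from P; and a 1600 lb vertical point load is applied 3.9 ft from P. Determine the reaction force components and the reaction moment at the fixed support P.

P_x = 0, P_y = 7137 lb, M_P = 41140 lb·ft

Resultant of the distributed load: 620.6 × 5.7 = 3537.42 lb at 6.05 ft from P.
ΣF_x = 0: P_x = 0.
ΣF_y = 0: P_y − 620.6·5.7 − 2000 − 1600 = 0 → P_y = 7137 lb.
ΣM about P: M_P − (620.6·5.7)·6.05 − 2000·9.3 + 5100 − 1600·3.9 = 0 → M_P = 41140 lb·ft.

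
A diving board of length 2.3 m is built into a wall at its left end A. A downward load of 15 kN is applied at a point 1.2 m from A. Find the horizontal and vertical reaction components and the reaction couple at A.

ΣF_x = 0: A_x = 0.
ΣF_y = 0: A_y − 15 = 0 → A_y = 15.00 kN.
ΣM about A: M_A − 15·1.2 = 0 → M_A = 18.00 kN·m.

A_x = 0, A_y = 15.00 kN, M_A = 18.00 kN·m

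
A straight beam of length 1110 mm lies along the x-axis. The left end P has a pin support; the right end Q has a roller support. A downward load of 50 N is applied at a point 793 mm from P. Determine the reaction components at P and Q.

P_x = 0, P_y = 14.28 N, Q_y = 35.72 N

Moments about P: Q_y·1110 − 50·793 = 0 → Q_y = 39650/1110 = 35.7207 ≈ 35.72 N.
ΣF_y = 0: P_y + 35.7207 − 50 = 0 → P_y = 14.28 N.
ΣF_x = 0: no horizontal applied forces, so P_x = 0.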